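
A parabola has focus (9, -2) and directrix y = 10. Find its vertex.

The vertex is the midpoint between the focus and the directrix along the axis of symmetry.
Axis is vertical (directrix is horizontal). Vertex y-coordinate = (-2 + 10)/2 = 4; x-coordinate = 9.

(9, 4)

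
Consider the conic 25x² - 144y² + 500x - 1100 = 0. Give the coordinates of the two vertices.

(-22, 0) and (2, 0)

Group the x- and y-terms: 25(x² + 20x) -144y² = 1100
Complete the square: 25(x + 10)² -144y² = 1100 + 2500 + 0 = 3600
Divide by 3600: (x + 10)²/144 - y²/25 = 1
Hyperbola, center (-10, 0), transverse axis horizontal; a² = 144, b² = 25.
a = 12. Vertices at (h ± a, k).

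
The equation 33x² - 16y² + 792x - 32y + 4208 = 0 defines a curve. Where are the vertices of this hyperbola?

(-16, -1) and (-8, -1)

33(x² + 24x) -16(y² + 2y) = -4208
33(x + 12)² -16(y + 1)² = -4208 + 4752 - 16 = 528
Divide through by 528 to get (x + 12)²/16 - (y + 1)²/33 = 1.
Hyperbola, center (-12, -1), transverse axis horizontal; a² = 16, b² = 33.
a = 4. Vertices at (h ± a, k).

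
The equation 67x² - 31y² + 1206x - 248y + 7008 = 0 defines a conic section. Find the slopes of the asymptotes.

Rearranging, 67(x² + 18x) -31(y² + 8y) = -7008.
Complete the square in x and y: 67(x + 9)² -31(y + 4)² = -7008 + 5427 - 496 = -2077
Divide through by -2077 to get (y + 4)²/67 - (x + 9)²/31 = 1.
Hyperbola, center (-9, -4), transverse axis vertical; a² = 67, b² = 31.
For a vertical hyperbola the asymptotes have slope ±a/b.
Here that is ±√67/√31 = ±√2077/31.

√2077/31 and -√2077/31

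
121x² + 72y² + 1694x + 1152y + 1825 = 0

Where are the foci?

(-7, -15) and (-7, -1)

Rearranging, 121(x² + 14x) + 72(y² + 16y) = -1825.
Complete the square: 121(x + 7)² + 72(y + 8)² = -1825 + 5929 + 4608 = 8712
Divide through by 8712 to get (x + 7)²/72 + (y + 8)²/121 = 1.
Ellipse, center (-7, -8), major axis vertical; a² = 121, b² = 72.
c² = a² - b² = 121 - 72 = 49, so c = 7.
Foci lie on the vertical axis through the center: (h, k ± c).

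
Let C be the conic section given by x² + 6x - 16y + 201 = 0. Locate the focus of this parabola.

(-3, 16)

Only x is squared. Complete the square in x: (x + 3)² = 16(y - 12).
Vertex (-3, 12); 4p = 16 so p = 4. Opens up.
Focus is p units from the vertex along the axis: (h, k + p).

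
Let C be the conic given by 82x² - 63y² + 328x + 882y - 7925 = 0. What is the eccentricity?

Rearranging, 82(x² + 4x) -63(y² - 14y) = 7925.
82(x + 2)² -63(y - 7)² = 7925 + 328 - 3087 = 5166
Divide through by 5166 to get (x + 2)²/63 - (y - 7)²/82 = 1.
Hyperbola, center (-2, 7), transverse axis horizontal; a² = 63, b² = 82.
c² = a² + b² = 145, so c = √145.
e = c/a = √145/3√7 = √1015/21.

e = √1015/21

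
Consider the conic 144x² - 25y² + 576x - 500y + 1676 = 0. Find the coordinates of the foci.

Group: 144(x² + 4x) -25(y² + 20y) = -1676
Complete the square: 144(x + 2)² -25(y + 10)² = -1676 + 576 - 2500 = -3600
Divide through by -3600 to get (y + 10)²/144 - (x + 2)²/25 = 1.
Hyperbola, center (-2, -10), transverse axis vertical; a² = 144, b² = 25.
c² = a² + b² = 144 + 25 = 169, so c = 13.
Foci lie on the vertical axis through the center: (h, k ± c).

(-2, -23) and (-2, 3)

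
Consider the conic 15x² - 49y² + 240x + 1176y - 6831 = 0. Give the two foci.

(-16, 12) and (0, 12)

Collect terms: 15(x² + 16x) -49(y² - 24y) = 6831
Completing the square gives 15(x + 8)² -49(y - 12)² = 6831 + 960 - 7056 = 735.
Divide by 735: (x + 8)²/49 - (y - 12)²/15 = 1
Hyperbola, center (-8, 12), transverse axis horizontal; a² = 49, b² = 15.
c² = a² + b² = 49 + 15 = 64, so c = 8.
Foci lie on the horizontal axis through the center: (h ± c, k).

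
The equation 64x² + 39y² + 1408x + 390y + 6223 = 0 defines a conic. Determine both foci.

Group: 64(x² + 22x) + 39(y² + 10y) = -6223
Completing the square gives 64(x + 11)² + 39(y + 5)² = -6223 + 7744 + 975 = 2496.
Divide by 2496: (x + 11)²/39 + (y + 5)²/64 = 1
Ellipse, center (-11, -5), major axis vertical; a² = 64, b² = 39.
c² = a² - b² = 64 - 39 = 25, so c = 5.
Foci lie on the vertical axis through the center: (h, k ± c).

(-11, -10) and (-11, 0)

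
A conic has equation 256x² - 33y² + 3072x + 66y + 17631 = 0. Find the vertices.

(-6, -15) and (-6, 17)

Rearranging, 256(x² + 12x) -33(y² - 2y) = -17631.
256(x + 6)² -33(y - 1)² = -17631 + 9216 - 33 = -8448
Dividing both sides by -8448: (y - 1)²/256 - (x + 6)²/33 = 1
Hyperbola, center (-6, 1), transverse axis vertical; a² = 256, b² = 33.
a = 16. Vertices at (h, k ± a).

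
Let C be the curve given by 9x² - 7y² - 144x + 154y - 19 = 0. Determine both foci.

(8, 3) and (8, 19)

Group the x- and y-terms: 9(x² - 16x) -7(y² - 22y) = 19
Complete the square: 9(x - 8)² -7(y - 11)² = 19 + 576 - 847 = -252
Divide through by -252 to get (y - 11)²/36 - (x - 8)²/28 = 1.
Hyperbola, center (8, 11), transverse axis vertical; a² = 36, b² = 28.
c² = a² + b² = 36 + 28 = 64, so c = 8.
Foci lie on the vertical axis through the center: (h, k ± c).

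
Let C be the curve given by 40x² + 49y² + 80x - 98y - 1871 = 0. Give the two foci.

(-4, 1) and (2, 1)

Group: 40(x² + 2x) + 49(y² - 2y) = 1871
Completing the square gives 40(x + 1)² + 49(y - 1)² = 1871 + 40 + 49 = 1960.
Dividing both sides by 1960: (x + 1)²/49 + (y - 1)²/40 = 1
Ellipse, center (-1, 1), major axis horizontal; a² = 49, b² = 40.
c² = a² - b² = 49 - 40 = 9, so c = 3.
Foci lie on the horizontal axis through the center: (h ± c, k).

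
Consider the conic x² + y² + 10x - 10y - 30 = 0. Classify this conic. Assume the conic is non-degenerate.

circle

No xy term. Coefficients of x² and y² are A = 1, C = 1.
A = C (same sign) ⇒ circle.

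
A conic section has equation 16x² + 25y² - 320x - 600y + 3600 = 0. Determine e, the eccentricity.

e = 3/5

Collect terms: 16(x² - 20x) + 25(y² - 24y) = -3600
Completing the square gives 16(x - 10)² + 25(y - 12)² = -3600 + 1600 + 3600 = 1600.
Dividing both sides by 1600: (x - 10)²/100 + (y - 12)²/64 = 1
Ellipse, center (10, 12), major axis horizontal; a² = 100, b² = 64.
c² = a² - b² = 36, so c = 6.
e = c/a = 6/10 = 3/5.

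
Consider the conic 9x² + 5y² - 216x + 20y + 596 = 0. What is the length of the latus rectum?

9(x² - 24x) + 5(y² + 4y) = -596
Completing the square gives 9(x - 12)² + 5(y + 2)² = -596 + 1296 + 20 = 720.
Divide through by 720 to get (x - 12)²/80 + (y + 2)²/144 = 1.
Ellipse, center (12, -2), major axis vertical; a² = 144, b² = 80.
Latus rectum length = 2b²/a = 2·80/12 = 40/3.

40/3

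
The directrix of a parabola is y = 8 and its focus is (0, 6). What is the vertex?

(0, 7)

The vertex is the midpoint between the focus and the directrix along the axis of symmetry.
Axis is vertical (directrix is horizontal). Vertex y-coordinate = (6 + 8)/2 = 7; x-coordinate = 0.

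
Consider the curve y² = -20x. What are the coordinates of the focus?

(-5, 0)

Vertex (0, 0); 4p = -20 so p = -5. Opens left.
Focus is p units from the vertex along the axis: (h + p, k).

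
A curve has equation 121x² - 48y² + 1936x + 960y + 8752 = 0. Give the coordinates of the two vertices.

121(x² + 16x) -48(y² - 20y) = -8752
Completing the square gives 121(x + 8)² -48(y - 10)² = -8752 + 7744 - 4800 = -5808.
Divide through by -5808 to get (y - 10)²/121 - (x + 8)²/48 = 1.
Hyperbola, center (-8, 10), transverse axis vertical; a² = 121, b² = 48.
a = 11. Vertices at (h, k ± a).

(-8, -1) and (-8, 21)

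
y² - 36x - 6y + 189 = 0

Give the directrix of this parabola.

x = -4

Only y is squared. Complete the square in y: (y - 3)² = 36(x - 5).
Vertex (5, 3); 4p = 36 so p = 9. Opens right.
Directrix is the vertical line x = h − p = 5 − (9) = -4.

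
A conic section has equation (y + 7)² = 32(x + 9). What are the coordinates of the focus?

Vertex (-9, -7); 4p = 32 so p = 8. Opens right.
Focus is p units from the vertex along the axis: (h + p, k).

(-1, -7)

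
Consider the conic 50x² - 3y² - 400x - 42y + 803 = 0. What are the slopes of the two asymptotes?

50(x² - 8x) -3(y² + 14y) = -803
Completing the square gives 50(x - 4)² -3(y + 7)² = -803 + 800 - 147 = -150.
Divide through by -150 to get (y + 7)²/50 - (x - 4)²/3 = 1.
Hyperbola, center (4, -7), transverse axis vertical; a² = 50, b² = 3.
For a vertical hyperbola the asymptotes have slope ±a/b.
Here that is ±5√2/√3 = ±5√6/3.

5√6/3 and -5√6/3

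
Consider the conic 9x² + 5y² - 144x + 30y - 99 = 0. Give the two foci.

(8, -11) and (8, 5)

Group the x- and y-terms: 9(x² - 16x) + 5(y² + 6y) = 99
9(x - 8)² + 5(y + 3)² = 99 + 576 + 45 = 720
Dividing both sides by 720: (x - 8)²/80 + (y + 3)²/144 = 1
Ellipse, center (8, -3), major axis vertical; a² = 144, b² = 80.
c² = a² - b² = 144 - 80 = 64, so c = 8.
Foci lie on the vertical axis through the center: (h, k ± c).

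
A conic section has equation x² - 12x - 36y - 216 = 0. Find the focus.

(6, 2)

Only x is squared. Complete the square in x: (x - 6)² = 36(y + 7).
Vertex (6, -7); 4p = 36 so p = 9. Opens up.
Focus is p units from the vertex along the axis: (h, k + p).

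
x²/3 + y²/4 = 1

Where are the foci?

Center (0, 0). The larger denominator 4 sits under the y-term, so the major axis is vertical; a² = 4, b² = 3.
c² = a² - b² = 4 - 3 = 1, so c = 1.
Foci lie on the vertical axis through the center: (h, k ± c).

(0, -1) and (0, 1)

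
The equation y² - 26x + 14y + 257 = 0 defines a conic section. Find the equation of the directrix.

Only y is squared. Complete the square in y: (y + 7)² = 26(x - 8).
Vertex (8, -7); 4p = 26 so p = 13/2. Opens right.
Directrix is the vertical line x = h − p = 8 − (13/2) = 3/2.

x = 3/2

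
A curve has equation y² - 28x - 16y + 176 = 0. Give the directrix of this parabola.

Only y is squared. Complete the square in y: (y - 8)² = 28(x - 4).
Vertex (4, 8); 4p = 28 so p = 7. Opens right.
Directrix is the vertical line x = h − p = 4 − (7) = -3.

x = -3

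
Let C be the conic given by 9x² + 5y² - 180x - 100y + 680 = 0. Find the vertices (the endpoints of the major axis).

Group the x- and y-terms: 9(x² - 20x) + 5(y² - 20y) = -680
Complete the square in x and y: 9(x - 10)² + 5(y - 10)² = -680 + 900 + 500 = 720
Divide through by 720 to get (x - 10)²/80 + (y - 10)²/144 = 1.
Ellipse, center (10, 10), major axis vertical; a² = 144, b² = 80.
a = 12. Vertices at (h, k ± a).

(10, -2) and (10, 22)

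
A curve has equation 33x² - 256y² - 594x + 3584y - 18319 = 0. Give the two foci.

(-8, 7) and (26, 7)

33(x² - 18x) -256(y² - 14y) = 18319
Complete the square: 33(x - 9)² -256(y - 7)² = 18319 + 2673 - 12544 = 8448
Divide by 8448: (x - 9)²/256 - (y - 7)²/33 = 1
Hyperbola, center (9, 7), transverse axis horizontal; a² = 256, b² = 33.
c² = a² + b² = 256 + 33 = 289, so c = 17.
Foci lie on the horizontal axis through the center: (h ± c, k).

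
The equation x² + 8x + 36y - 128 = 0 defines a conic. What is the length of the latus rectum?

Only x is squared. Complete the square in x: (x + 4)² = -36(y - 4).
Vertex (-4, 4); 4p = -36 so p = -9. Opens down.
Latus rectum length = |4p| = 36.

36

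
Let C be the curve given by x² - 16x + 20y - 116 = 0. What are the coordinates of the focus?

(8, 4)

Only x is squared. Complete the square in x: (x - 8)² = -20(y - 9).
Vertex (8, 9); 4p = -20 so p = -5. Opens down.
Focus is p units from the vertex along the axis: (h, k + p).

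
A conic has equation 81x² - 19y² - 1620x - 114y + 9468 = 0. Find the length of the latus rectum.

Group the x- and y-terms: 81(x² - 20x) -19(y² + 6y) = -9468
81(x - 10)² -19(y + 3)² = -9468 + 8100 - 171 = -1539
Dividing both sides by -1539: (y + 3)²/81 - (x - 10)²/19 = 1
Hyperbola, center (10, -3), transverse axis vertical; a² = 81, b² = 19.
Latus rectum length = 2b²/a = 2·19/9 = 38/9.

38/9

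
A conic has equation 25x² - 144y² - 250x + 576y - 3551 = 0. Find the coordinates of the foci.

(-8, 2) and (18, 2)

Collect terms: 25(x² - 10x) -144(y² - 4y) = 3551
Complete the square in x and y: 25(x - 5)² -144(y - 2)² = 3551 + 625 - 576 = 3600
Divide through by 3600 to get (x - 5)²/144 - (y - 2)²/25 = 1.
Hyperbola, center (5, 2), transverse axis horizontal; a² = 144, b² = 25.
c² = a² + b² = 144 + 25 = 169, so c = 13.
Foci lie on the horizontal axis through the center: (h ± c, k).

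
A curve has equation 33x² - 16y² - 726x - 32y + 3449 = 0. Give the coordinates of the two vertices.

Collect terms: 33(x² - 22x) -16(y² + 2y) = -3449
Complete the square: 33(x - 11)² -16(y + 1)² = -3449 + 3993 - 16 = 528
Divide through by 528 to get (x - 11)²/16 - (y + 1)²/33 = 1.
Hyperbola, center (11, -1), transverse axis horizontal; a² = 16, b² = 33.
a = 4. Vertices at (h ± a, k).

(7, -1) and (15, -1)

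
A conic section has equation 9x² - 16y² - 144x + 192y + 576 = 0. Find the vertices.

(8, 0) and (8, 12)

Collect terms: 9(x² - 16x) -16(y² - 12y) = -576
Complete the square: 9(x - 8)² -16(y - 6)² = -576 + 576 - 576 = -576
Divide by -576: (y - 6)²/36 - (x - 8)²/64 = 1
Hyperbola, center (8, 6), transverse axis vertical; a² = 36, b² = 64.
a = 6. Vertices at (h, k ± a).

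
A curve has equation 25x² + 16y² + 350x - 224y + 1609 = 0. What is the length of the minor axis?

8

Group: 25(x² + 14x) + 16(y² - 14y) = -1609
Complete the square: 25(x + 7)² + 16(y - 7)² = -1609 + 1225 + 784 = 400
Dividing both sides by 400: (x + 7)²/16 + (y - 7)²/25 = 1
Ellipse, center (-7, 7), major axis vertical; a² = 25, b² = 16.
b² = 16 so b = 4; the minor axis has length 2b = 8.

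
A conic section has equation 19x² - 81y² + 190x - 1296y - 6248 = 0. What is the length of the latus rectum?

Collect terms: 19(x² + 10x) -81(y² + 16y) = 6248
Complete the square: 19(x + 5)² -81(y + 8)² = 6248 + 475 - 5184 = 1539
Divide by 1539: (x + 5)²/81 - (y + 8)²/19 = 1
Hyperbola, center (-5, -8), transverse axis horizontal; a² = 81, b² = 19.
Latus rectum length = 2b²/a = 2·19/9 = 38/9.

38/9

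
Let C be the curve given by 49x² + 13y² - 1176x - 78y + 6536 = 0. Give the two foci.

(12, -3) and (12, 9)

Collect terms: 49(x² - 24x) + 13(y² - 6y) = -6536
49(x - 12)² + 13(y - 3)² = -6536 + 7056 + 117 = 637
Divide through by 637 to get (x - 12)²/13 + (y - 3)²/49 = 1.
Ellipse, center (12, 3), major axis vertical; a² = 49, b² = 13.
c² = a² - b² = 49 - 13 = 36, so c = 6.
Foci lie on the vertical axis through the center: (h, k ± c).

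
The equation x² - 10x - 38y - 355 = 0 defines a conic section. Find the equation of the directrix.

Only x is squared. Complete the square in x: (x - 5)² = 38(y + 10).
Vertex (5, -10); 4p = 38 so p = 19/2. Opens up.
Directrix is the horizontal line y = k − p = -10 − (19/2) = -39/2.

y = -39/2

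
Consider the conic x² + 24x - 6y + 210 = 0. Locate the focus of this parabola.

(-12, 25/2)

Only x is squared. Complete the square in x: (x + 12)² = 6(y - 11).
Vertex (-12, 11); 4p = 6 so p = 3/2. Opens up.
Focus is p units from the vertex along the axis: (h, k + p).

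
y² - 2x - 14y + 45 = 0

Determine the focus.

(-3/2, 7)

Only y is squared. Complete the square in y: (y - 7)² = 2(x + 2).
Vertex (-2, 7); 4p = 2 so p = 1/2. Opens right.
Focus is p units from the vertex along the axis: (h + p, k).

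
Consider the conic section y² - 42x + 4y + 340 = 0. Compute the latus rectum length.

Only y is squared. Complete the square in y: (y + 2)² = 42(x - 8).
Vertex (8, -2); 4p = 42 so p = 21/2. Opens right.
Latus rectum length = |4p| = 42.

42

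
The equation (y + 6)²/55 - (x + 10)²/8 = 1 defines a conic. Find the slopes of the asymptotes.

Center (-10, -6). The positive term is the y-term, so the transverse axis is vertical; a² = 55, b² = 8.
For a vertical hyperbola the asymptotes have slope ±a/b.
Here that is ±√55/2√2 = ±√110/4.

√110/4 and -√110/4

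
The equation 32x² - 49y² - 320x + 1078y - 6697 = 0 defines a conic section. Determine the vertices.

Group the x- and y-terms: 32(x² - 10x) -49(y² - 22y) = 6697
32(x - 5)² -49(y - 11)² = 6697 + 800 - 5929 = 1568
Divide by 1568: (x - 5)²/49 - (y - 11)²/32 = 1
Hyperbola, center (5, 11), transverse axis horizontal; a² = 49, b² = 32.
a = 7. Vertices at (h ± a, k).

(-2, 11) and (12, 11)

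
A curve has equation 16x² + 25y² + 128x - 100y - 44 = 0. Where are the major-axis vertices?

Rearranging, 16(x² + 8x) + 25(y² - 4y) = 44.
Complete the square: 16(x + 4)² + 25(y - 2)² = 44 + 256 + 100 = 400
Divide by 400: (x + 4)²/25 + (y - 2)²/16 = 1
Ellipse, center (-4, 2), major axis horizontal; a² = 25, b² = 16.
a = 5. Vertices at (h ± a, k).

(-9, 2) and (1, 2)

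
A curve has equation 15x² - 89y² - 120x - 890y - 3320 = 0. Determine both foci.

Rearranging, 15(x² - 8x) -89(y² + 10y) = 3320.
Completing the square gives 15(x - 4)² -89(y + 5)² = 3320 + 240 - 2225 = 1335.
Dividing both sides by 1335: (x - 4)²/89 - (y + 5)²/15 = 1
Hyperbola, center (4, -5), transverse axis horizontal; a² = 89, b² = 15.
c² = a² + b² = 89 + 15 = 104, so c = 2√26.
Foci lie on the horizontal axis through the center: (h ± c, k).

(4 - 2√26, -5) and (4 + 2√26, -5)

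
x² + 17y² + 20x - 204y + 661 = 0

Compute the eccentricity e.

Rearranging, (x² + 20x) + 17(y² - 12y) = -661.
Complete the square: (x + 10)² + 17(y - 6)² = -661 + 100 + 612 = 51
Divide through by 51 to get (x + 10)²/51 + (y - 6)²/3 = 1.
Ellipse, center (-10, 6), major axis horizontal; a² = 51, b² = 3.
c² = a² - b² = 48, so c = 4√3.
e = c/a = 4√3/√51 = 4√17/17.

e = 4√17/17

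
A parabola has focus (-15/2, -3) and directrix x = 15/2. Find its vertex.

The vertex is the midpoint between the focus and the directrix along the axis of symmetry.
Axis is horizontal (directrix is vertical). Vertex x-coordinate = (-15/2 + 15/2)/2 = 0; y-coordinate = -3.

(0, -3)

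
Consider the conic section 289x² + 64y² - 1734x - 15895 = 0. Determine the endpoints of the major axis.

(3, -17) and (3, 17)

Group: 289(x² - 6x) + 64y² = 15895
Complete the square in x and y: 289(x - 3)² + 64y² = 15895 + 2601 + 0 = 18496
Divide by 18496: (x - 3)²/64 + y²/289 = 1
Ellipse, center (3, 0), major axis vertical; a² = 289, b² = 64.
a = 17. Vertices at (h, k ± a).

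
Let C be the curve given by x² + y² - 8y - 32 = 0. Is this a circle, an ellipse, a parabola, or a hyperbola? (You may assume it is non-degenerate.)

circle

No xy term. Coefficients of x² and y² are A = 1, C = 1.
A = C (same sign) ⇒ circle.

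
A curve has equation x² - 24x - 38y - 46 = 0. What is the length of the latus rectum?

Only x is squared. Complete the square in x: (x - 12)² = 38(y + 5).
Vertex (12, -5); 4p = 38 so p = 19/2. Opens up.
Latus rectum length = |4p| = 38.

38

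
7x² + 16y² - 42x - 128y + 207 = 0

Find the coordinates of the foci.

Group: 7(x² - 6x) + 16(y² - 8y) = -207
Complete the square: 7(x - 3)² + 16(y - 4)² = -207 + 63 + 256 = 112
Dividing both sides by 112: (x - 3)²/16 + (y - 4)²/7 = 1
Ellipse, center (3, 4), major axis horizontal; a² = 16, b² = 7.
c² = a² - b² = 16 - 7 = 9, so c = 3.
Foci lie on the horizontal axis through the center: (h ± c, k).

(0, 4) and (6, 4)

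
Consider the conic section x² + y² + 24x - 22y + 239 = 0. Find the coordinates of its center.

(-12, 11)

Collect terms: (x² + 24x) + (y² - 22y) = -239
(x + 12)² + (y - 11)² = -239 + 144 + 121 = 26
So (x + 12)² + (y - 11)² = 26.
Circle centered at (-12, 11) with r² = 26.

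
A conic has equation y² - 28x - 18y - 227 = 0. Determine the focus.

Only y is squared. Complete the square in y: (y - 9)² = 28(x + 11).
Vertex (-11, 9); 4p = 28 so p = 7. Opens right.
Focus is p units from the vertex along the axis: (h + p, k).

(-4, 9)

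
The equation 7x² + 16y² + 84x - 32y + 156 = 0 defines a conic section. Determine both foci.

(-9, 1) and (-3, 1)

Rearranging, 7(x² + 12x) + 16(y² - 2y) = -156.
Completing the square gives 7(x + 6)² + 16(y - 1)² = -156 + 252 + 16 = 112.
Dividing both sides by 112: (x + 6)²/16 + (y - 1)²/7 = 1
Ellipse, center (-6, 1), major axis horizontal; a² = 16, b² = 7.
c² = a² - b² = 16 - 7 = 9, so c = 3.
Foci lie on the horizontal axis through the center: (h ± c, k).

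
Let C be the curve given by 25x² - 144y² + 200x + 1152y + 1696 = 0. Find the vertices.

(-4, -1) and (-4, 9)

Rearranging, 25(x² + 8x) -144(y² - 8y) = -1696.
Completing the square gives 25(x + 4)² -144(y - 4)² = -1696 + 400 - 2304 = -3600.
Divide by -3600: (y - 4)²/25 - (x + 4)²/144 = 1
Hyperbola, center (-4, 4), transverse axis vertical; a² = 25, b² = 144.
a = 5. Vertices at (h, k ± a).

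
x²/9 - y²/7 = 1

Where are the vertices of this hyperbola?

(-3, 0) and (3, 0)

Center (0, 0). The positive term is the x-term, so the transverse axis is horizontal; a² = 9, b² = 7.
a = 3. Vertices at (h ± a, k).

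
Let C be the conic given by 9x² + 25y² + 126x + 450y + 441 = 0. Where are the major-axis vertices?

Group the x- and y-terms: 9(x² + 14x) + 25(y² + 18y) = -441
9(x + 7)² + 25(y + 9)² = -441 + 441 + 2025 = 2025
Dividing both sides by 2025: (x + 7)²/225 + (y + 9)²/81 = 1
Ellipse, center (-7, -9), major axis horizontal; a² = 225, b² = 81.
a = 15. Vertices at (h ± a, k).

(-22, -9) and (8, -9)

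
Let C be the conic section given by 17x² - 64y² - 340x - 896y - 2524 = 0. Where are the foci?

Group the x- and y-terms: 17(x² - 20x) -64(y² + 14y) = 2524
Complete the square in x and y: 17(x - 10)² -64(y + 7)² = 2524 + 1700 - 3136 = 1088
Divide by 1088: (x - 10)²/64 - (y + 7)²/17 = 1
Hyperbola, center (10, -7), transverse axis horizontal; a² = 64, b² = 17.
c² = a² + b² = 64 + 17 = 81, so c = 9.
Foci lie on the horizontal axis through the center: (h ± c, k).

(1, -7) and (19, -7)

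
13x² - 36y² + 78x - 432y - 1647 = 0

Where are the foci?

(-10, -6) and (4, -6)

13(x² + 6x) -36(y² + 12y) = 1647
Completing the square gives 13(x + 3)² -36(y + 6)² = 1647 + 117 - 1296 = 468.
Divide by 468: (x + 3)²/36 - (y + 6)²/13 = 1
Hyperbola, center (-3, -6), transverse axis horizontal; a² = 36, b² = 13.
c² = a² + b² = 36 + 13 = 49, so c = 7.
Foci lie on the horizontal axis through the center: (h ± c, k).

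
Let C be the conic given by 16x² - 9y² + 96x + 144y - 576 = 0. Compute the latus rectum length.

32/3

Group the x- and y-terms: 16(x² + 6x) -9(y² - 16y) = 576
Completing the square gives 16(x + 3)² -9(y - 8)² = 576 + 144 - 576 = 144.
Divide through by 144 to get (x + 3)²/9 - (y - 8)²/16 = 1.
Hyperbola, center (-3, 8), transverse axis horizontal; a² = 9, b² = 16.
Latus rectum length = 2b²/a = 2·16/3 = 32/3.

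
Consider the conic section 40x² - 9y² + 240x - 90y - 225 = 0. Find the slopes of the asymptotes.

2√10/3 and -2√10/3

Collect terms: 40(x² + 6x) -9(y² + 10y) = 225
Complete the square: 40(x + 3)² -9(y + 5)² = 225 + 360 - 225 = 360
Dividing both sides by 360: (x + 3)²/9 - (y + 5)²/40 = 1
Hyperbola, center (-3, -5), transverse axis horizontal; a² = 9, b² = 40.
For a horizontal hyperbola the asymptotes have slope ±b/a.
Here that is ±2√10/3.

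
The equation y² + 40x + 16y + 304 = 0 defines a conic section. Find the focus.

Only y is squared. Complete the square in y: (y + 8)² = -40(x + 6).
Vertex (-6, -8); 4p = -40 so p = -10. Opens left.
Focus is p units from the vertex along the axis: (h + p, k).

(-16, -8)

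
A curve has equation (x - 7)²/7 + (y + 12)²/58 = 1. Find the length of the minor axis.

Center (7, -12). The larger denominator 58 sits under the y-term, so the major axis is vertical; a² = 58, b² = 7.
b² = 7 so b = √7; the minor axis has length 2b = 2√7.

2√7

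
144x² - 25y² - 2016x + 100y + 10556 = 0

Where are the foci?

(7, -11) and (7, 15)

Group the x- and y-terms: 144(x² - 14x) -25(y² - 4y) = -10556
Complete the square in x and y: 144(x - 7)² -25(y - 2)² = -10556 + 7056 - 100 = -3600
Dividing both sides by -3600: (y - 2)²/144 - (x - 7)²/25 = 1
Hyperbola, center (7, 2), transverse axis vertical; a² = 144, b² = 25.
c² = a² + b² = 144 + 25 = 169, so c = 13.
Foci lie on the vertical axis through the center: (h, k ± c).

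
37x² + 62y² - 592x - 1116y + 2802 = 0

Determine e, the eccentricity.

Group: 37(x² - 16x) + 62(y² - 18y) = -2802
Complete the square: 37(x - 8)² + 62(y - 9)² = -2802 + 2368 + 5022 = 4588
Dividing both sides by 4588: (x - 8)²/124 + (y - 9)²/74 = 1
Ellipse, center (8, 9), major axis horizontal; a² = 124, b² = 74.
c² = a² - b² = 50, so c = 5√2.
e = c/a = 5√2/2√31 = 5√62/62.

e = 5√62/62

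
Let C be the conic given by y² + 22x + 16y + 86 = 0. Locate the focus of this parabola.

Only y is squared. Complete the square in y: (y + 8)² = -22(x + 1).
Vertex (-1, -8); 4p = -22 so p = -11/2. Opens left.
Focus is p units from the vertex along the axis: (h + p, k).

(-13/2, -8)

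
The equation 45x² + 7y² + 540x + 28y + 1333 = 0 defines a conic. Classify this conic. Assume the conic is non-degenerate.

No xy term. Coefficients of x² and y² are A = 45, C = 7.
A and C have the same sign but A ≠ C ⇒ ellipse.

ellipse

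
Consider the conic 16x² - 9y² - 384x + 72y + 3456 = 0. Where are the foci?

(12, -11) and (12, 19)

Rearranging, 16(x² - 24x) -9(y² - 8y) = -3456.
Complete the square: 16(x - 12)² -9(y - 4)² = -3456 + 2304 - 144 = -1296
Dividing both sides by -1296: (y - 4)²/144 - (x - 12)²/81 = 1
Hyperbola, center (12, 4), transverse axis vertical; a² = 144, b² = 81.
c² = a² + b² = 144 + 81 = 225, so c = 15.
Foci lie on the vertical axis through the center: (h, k ± c).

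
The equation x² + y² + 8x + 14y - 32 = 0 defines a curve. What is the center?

(-4, -7)

Rearranging, (x² + 8x) + (y² + 14y) = 32.
Complete the square: (x + 4)² + (y + 7)² = 32 + 16 + 49 = 97
So (x + 4)² + (y + 7)² = 97.
Circle centered at (-4, -7) with r² = 97.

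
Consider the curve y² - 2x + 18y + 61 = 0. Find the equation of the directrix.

Only y is squared. Complete the square in y: (y + 9)² = 2(x + 10).
Vertex (-10, -9); 4p = 2 so p = 1/2. Opens right.
Directrix is the vertical line x = h − p = -10 − (1/2) = -21/2.

x = -21/2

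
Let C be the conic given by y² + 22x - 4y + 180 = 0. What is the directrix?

Only y is squared. Complete the square in y: (y - 2)² = -22(x + 8).
Vertex (-8, 2); 4p = -22 so p = -11/2. Opens left.
Directrix is the vertical line x = h − p = -8 − (-11/2) = -5/2.

x = -5/2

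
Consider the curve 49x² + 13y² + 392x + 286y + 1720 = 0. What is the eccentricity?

Group: 49(x² + 8x) + 13(y² + 22y) = -1720
49(x + 4)² + 13(y + 11)² = -1720 + 784 + 1573 = 637
Divide through by 637 to get (x + 4)²/13 + (y + 11)²/49 = 1.
Ellipse, center (-4, -11), major axis vertical; a² = 49, b² = 13.
c² = a² - b² = 36, so c = 6.
e = c/a = 6/7.

e = 6/7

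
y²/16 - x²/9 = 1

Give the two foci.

(0, -5) and (0, 5)

Center (0, 0). The positive term is the y-term, so the transverse axis is vertical; a² = 16, b² = 9.
c² = a² + b² = 16 + 9 = 25, so c = 5.
Foci lie on the vertical axis through the center: (h, k ± c).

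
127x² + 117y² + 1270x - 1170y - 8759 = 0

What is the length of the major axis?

Group: 127(x² + 10x) + 117(y² - 10y) = 8759
Complete the square in x and y: 127(x + 5)² + 117(y - 5)² = 8759 + 3175 + 2925 = 14859
Dividing both sides by 14859: (x + 5)²/117 + (y - 5)²/127 = 1
Ellipse, center (-5, 5), major axis vertical; a² = 127, b² = 117.
a² = 127 so a = √127; the major axis has length 2a = 2√127.

2√127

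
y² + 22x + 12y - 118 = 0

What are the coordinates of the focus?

(3/2, -6)

Only y is squared. Complete the square in y: (y + 6)² = -22(x - 7).
Vertex (7, -6); 4p = -22 so p = -11/2. Opens left.
Focus is p units from the vertex along the axis: (h + p, k).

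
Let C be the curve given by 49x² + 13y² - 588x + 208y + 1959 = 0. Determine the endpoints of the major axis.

Rearranging, 49(x² - 12x) + 13(y² + 16y) = -1959.
49(x - 6)² + 13(y + 8)² = -1959 + 1764 + 832 = 637
Divide by 637: (x - 6)²/13 + (y + 8)²/49 = 1
Ellipse, center (6, -8), major axis vertical; a² = 49, b² = 13.
a = 7. Vertices at (h, k ± a).

(6, -15) and (6, -1)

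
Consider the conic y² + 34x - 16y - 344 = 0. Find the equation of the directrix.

Only y is squared. Complete the square in y: (y - 8)² = -34(x - 12).
Vertex (12, 8); 4p = -34 so p = -17/2. Opens left.
Directrix is the vertical line x = h − p = 12 − (-17/2) = 41/2.

x = 41/2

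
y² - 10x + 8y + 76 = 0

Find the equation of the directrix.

Only y is squared. Complete the square in y: (y + 4)² = 10(x - 6).
Vertex (6, -4); 4p = 10 so p = 5/2. Opens right.
Directrix is the vertical line x = h − p = 6 − (5/2) = 7/2.

x = 7/2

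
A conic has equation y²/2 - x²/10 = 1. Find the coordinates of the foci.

(0, 0 - 2√3) and (0, 0 + 2√3)

Center (0, 0). The positive term is the y-term, so the transverse axis is vertical; a² = 2, b² = 10.
c² = a² + b² = 2 + 10 = 12, so c = 2√3.
Foci lie on the vertical axis through the center: (h, k ± c).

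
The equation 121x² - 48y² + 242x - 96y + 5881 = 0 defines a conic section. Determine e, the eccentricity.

Collect terms: 121(x² + 2x) -48(y² + 2y) = -5881
Complete the square: 121(x + 1)² -48(y + 1)² = -5881 + 121 - 48 = -5808
Divide by -5808: (y + 1)²/121 - (x + 1)²/48 = 1
Hyperbola, center (-1, -1), transverse axis vertical; a² = 121, b² = 48.
c² = a² + b² = 169, so c = 13.
e = c/a = 13/11.

e = 13/11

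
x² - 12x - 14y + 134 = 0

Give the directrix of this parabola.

Only x is squared. Complete the square in x: (x - 6)² = 14(y - 7).
Vertex (6, 7); 4p = 14 so p = 7/2. Opens up.
Directrix is the horizontal line y = k − p = 7 − (7/2) = 7/2.

y = 7/2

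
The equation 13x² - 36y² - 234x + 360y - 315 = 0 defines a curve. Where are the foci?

(2, 5) and (16, 5)

Collect terms: 13(x² - 18x) -36(y² - 10y) = 315
Completing the square gives 13(x - 9)² -36(y - 5)² = 315 + 1053 - 900 = 468.
Dividing both sides by 468: (x - 9)²/36 - (y - 5)²/13 = 1
Hyperbola, center (9, 5), transverse axis horizontal; a² = 36, b² = 13.
c² = a² + b² = 36 + 13 = 49, so c = 7.
Foci lie on the horizontal axis through the center: (h ± c, k).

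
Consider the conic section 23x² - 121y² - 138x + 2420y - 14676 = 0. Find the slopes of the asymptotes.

√23/11 and -√23/11

Collect terms: 23(x² - 6x) -121(y² - 20y) = 14676
Complete the square: 23(x - 3)² -121(y - 10)² = 14676 + 207 - 12100 = 2783
Divide through by 2783 to get (x - 3)²/121 - (y - 10)²/23 = 1.
Hyperbola, center (3, 10), transverse axis horizontal; a² = 121, b² = 23.
For a horizontal hyperbola the asymptotes have slope ±b/a.
Here that is ±√23/11.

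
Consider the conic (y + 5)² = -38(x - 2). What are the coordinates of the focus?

Vertex (2, -5); 4p = -38 so p = -19/2. Opens left.
Focus is p units from the vertex along the axis: (h + p, k).

(-15/2, -5)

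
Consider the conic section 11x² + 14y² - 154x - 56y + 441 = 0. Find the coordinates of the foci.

(7 - √3, 2) and (7 + √3, 2)

11(x² - 14x) + 14(y² - 4y) = -441
Completing the square gives 11(x - 7)² + 14(y - 2)² = -441 + 539 + 56 = 154.
Divide through by 154 to get (x - 7)²/14 + (y - 2)²/11 = 1.
Ellipse, center (7, 2), major axis horizontal; a² = 14, b² = 11.
c² = a² - b² = 14 - 11 = 3, so c = √3.
Foci lie on the horizontal axis through the center: (h ± c, k).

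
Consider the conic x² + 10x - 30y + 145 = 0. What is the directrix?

Only x is squared. Complete the square in x: (x + 5)² = 30(y - 4).
Vertex (-5, 4); 4p = 30 so p = 15/2. Opens up.
Directrix is the horizontal line y = k − p = 4 − (15/2) = -7/2.

y = -7/2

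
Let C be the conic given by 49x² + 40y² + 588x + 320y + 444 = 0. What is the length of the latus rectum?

80/7

Group the x- and y-terms: 49(x² + 12x) + 40(y² + 8y) = -444
Complete the square in x and y: 49(x + 6)² + 40(y + 4)² = -444 + 1764 + 640 = 1960
Divide through by 1960 to get (x + 6)²/40 + (y + 4)²/49 = 1.
Ellipse, center (-6, -4), major axis vertical; a² = 49, b² = 40.
Latus rectum length = 2b²/a = 2·40/7 = 80/7.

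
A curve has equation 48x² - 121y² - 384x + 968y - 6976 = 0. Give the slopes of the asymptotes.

4√3/11 and -4√3/11

Group: 48(x² - 8x) -121(y² - 8y) = 6976
Complete the square in x and y: 48(x - 4)² -121(y - 4)² = 6976 + 768 - 1936 = 5808
Divide by 5808: (x - 4)²/121 - (y - 4)²/48 = 1
Hyperbola, center (4, 4), transverse axis horizontal; a² = 121, b² = 48.
For a horizontal hyperbola the asymptotes have slope ±b/a.
Here that is ±4√3/11.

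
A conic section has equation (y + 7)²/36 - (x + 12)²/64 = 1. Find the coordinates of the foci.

Center (-12, -7). The positive term is the y-term, so the transverse axis is vertical; a² = 36, b² = 64.
c² = a² + b² = 36 + 64 = 100, so c = 10.
Foci lie on the vertical axis through the center: (h, k ± c).

(-12, -17) and (-12, 3)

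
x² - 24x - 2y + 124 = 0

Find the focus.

(12, -19/2)

Only x is squared. Complete the square in x: (x - 12)² = 2(y + 10).
Vertex (12, -10); 4p = 2 so p = 1/2. Opens up.
Focus is p units from the vertex along the axis: (h, k + p).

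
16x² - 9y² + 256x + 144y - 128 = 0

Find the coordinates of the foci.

16(x² + 16x) -9(y² - 16y) = 128
Complete the square: 16(x + 8)² -9(y - 8)² = 128 + 1024 - 576 = 576
Dividing both sides by 576: (x + 8)²/36 - (y - 8)²/64 = 1
Hyperbola, center (-8, 8), transverse axis horizontal; a² = 36, b² = 64.
c² = a² + b² = 36 + 64 = 100, so c = 10.
Foci lie on the horizontal axis through the center: (h ± c, k).

(-18, 8) and (2, 8)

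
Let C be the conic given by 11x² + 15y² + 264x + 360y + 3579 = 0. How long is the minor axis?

Group: 11(x² + 24x) + 15(y² + 24y) = -3579
Complete the square: 11(x + 12)² + 15(y + 12)² = -3579 + 1584 + 2160 = 165
Dividing both sides by 165: (x + 12)²/15 + (y + 12)²/11 = 1
Ellipse, center (-12, -12), major axis horizontal; a² = 15, b² = 11.
b² = 11 so b = √11; the minor axis has length 2b = 2√11.

2√11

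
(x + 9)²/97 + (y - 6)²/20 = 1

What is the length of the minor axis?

Center (-9, 6). The larger denominator 97 sits under the x-term, so the major axis is horizontal; a² = 97, b² = 20.
b² = 20 so b = 2√5; the minor axis has length 2b = 4√5.

4√5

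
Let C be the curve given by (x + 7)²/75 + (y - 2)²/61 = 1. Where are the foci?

Center (-7, 2). The larger denominator 75 sits under the x-term, so the major axis is horizontal; a² = 75, b² = 61.
c² = a² - b² = 75 - 61 = 14, so c = √14.
Foci lie on the horizontal axis through the center: (h ± c, k).

(-7 - √14, 2) and (-7 + √14, 2)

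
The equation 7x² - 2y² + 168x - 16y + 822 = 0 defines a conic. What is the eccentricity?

e = 3√2/2

7(x² + 24x) -2(y² + 8y) = -822
Complete the square in x and y: 7(x + 12)² -2(y + 4)² = -822 + 1008 - 32 = 154
Divide by 154: (x + 12)²/22 - (y + 4)²/77 = 1
Hyperbola, center (-12, -4), transverse axis horizontal; a² = 22, b² = 77.
c² = a² + b² = 99, so c = 3√11.
e = c/a = 3√11/√22 = 3√2/2.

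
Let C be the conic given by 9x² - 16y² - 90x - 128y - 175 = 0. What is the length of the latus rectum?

Collect terms: 9(x² - 10x) -16(y² + 8y) = 175
9(x - 5)² -16(y + 4)² = 175 + 225 - 256 = 144
Dividing both sides by 144: (x - 5)²/16 - (y + 4)²/9 = 1
Hyperbola, center (5, -4), transverse axis horizontal; a² = 16, b² = 9.
Latus rectum length = 2b²/a = 2·9/4 = 9/2.

9/2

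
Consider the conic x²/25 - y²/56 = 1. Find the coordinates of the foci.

Center (0, 0). The positive term is the x-term, so the transverse axis is horizontal; a² = 25, b² = 56.
c² = a² + b² = 25 + 56 = 81, so c = 9.
Foci lie on the horizontal axis through the center: (h ± c, k).

(-9, 0) and (9, 0)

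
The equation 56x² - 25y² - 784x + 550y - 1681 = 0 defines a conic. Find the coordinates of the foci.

(-2, 11) and (16, 11)

Rearranging, 56(x² - 14x) -25(y² - 22y) = 1681.
Completing the square gives 56(x - 7)² -25(y - 11)² = 1681 + 2744 - 3025 = 1400.
Divide through by 1400 to get (x - 7)²/25 - (y - 11)²/56 = 1.
Hyperbola, center (7, 11), transverse axis horizontal; a² = 25, b² = 56.
c² = a² + b² = 25 + 56 = 81, so c = 9.
Foci lie on the horizontal axis through the center: (h ± c, k).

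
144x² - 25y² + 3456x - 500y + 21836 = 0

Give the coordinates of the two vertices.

Rearranging, 144(x² + 24x) -25(y² + 20y) = -21836.
Complete the square: 144(x + 12)² -25(y + 10)² = -21836 + 20736 - 2500 = -3600
Dividing both sides by -3600: (y + 10)²/144 - (x + 12)²/25 = 1
Hyperbola, center (-12, -10), transverse axis vertical; a² = 144, b² = 25.
a = 12. Vertices at (h, k ± a).

(-12, -22) and (-12, 2)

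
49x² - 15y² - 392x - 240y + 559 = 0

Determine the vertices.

Group: 49(x² - 8x) -15(y² + 16y) = -559
Completing the square gives 49(x - 4)² -15(y + 8)² = -559 + 784 - 960 = -735.
Divide by -735: (y + 8)²/49 - (x - 4)²/15 = 1
Hyperbola, center (4, -8), transverse axis vertical; a² = 49, b² = 15.
a = 7. Vertices at (h, k ± a).

(4, -15) and (4, -1)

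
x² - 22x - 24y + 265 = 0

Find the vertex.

(11, 6)

Only x is squared. Complete the square in x: (x - 11)² = 24(y - 6).
Vertex (11, 6); 4p = 24 so p = 6. Opens up.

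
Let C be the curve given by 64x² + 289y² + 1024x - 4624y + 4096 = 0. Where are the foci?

(-23, 8) and (7, 8)

Collect terms: 64(x² + 16x) + 289(y² - 16y) = -4096
64(x + 8)² + 289(y - 8)² = -4096 + 4096 + 18496 = 18496
Dividing both sides by 18496: (x + 8)²/289 + (y - 8)²/64 = 1
Ellipse, center (-8, 8), major axis horizontal; a² = 289, b² = 64.
c² = a² - b² = 289 - 64 = 225, so c = 15.
Foci lie on the horizontal axis through the center: (h ± c, k).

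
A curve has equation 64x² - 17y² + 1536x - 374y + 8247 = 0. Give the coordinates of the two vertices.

(-12, -19) and (-12, -3)

Group the x- and y-terms: 64(x² + 24x) -17(y² + 22y) = -8247
Completing the square gives 64(x + 12)² -17(y + 11)² = -8247 + 9216 - 2057 = -1088.
Divide by -1088: (y + 11)²/64 - (x + 12)²/17 = 1
Hyperbola, center (-12, -11), transverse axis vertical; a² = 64, b² = 17.
a = 8. Vertices at (h, k ± a).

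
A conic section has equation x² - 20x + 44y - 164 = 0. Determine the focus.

(10, -5)

Only x is squared. Complete the square in x: (x - 10)² = -44(y - 6).
Vertex (10, 6); 4p = -44 so p = -11. Opens down.
Focus is p units from the vertex along the axis: (h, k + p).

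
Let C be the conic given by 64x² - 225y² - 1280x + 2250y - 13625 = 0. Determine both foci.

Collect terms: 64(x² - 20x) -225(y² - 10y) = 13625
Complete the square in x and y: 64(x - 10)² -225(y - 5)² = 13625 + 6400 - 5625 = 14400
Dividing both sides by 14400: (x - 10)²/225 - (y - 5)²/64 = 1
Hyperbola, center (10, 5), transverse axis horizontal; a² = 225, b² = 64.
c² = a² + b² = 225 + 64 = 289, so c = 17.
Foci lie on the horizontal axis through the center: (h ± c, k).

(-7, 5) and (27, 5)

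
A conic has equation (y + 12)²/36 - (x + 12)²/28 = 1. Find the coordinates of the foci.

Center (-12, -12). The positive term is the y-term, so the transverse axis is vertical; a² = 36, b² = 28.
c² = a² + b² = 36 + 28 = 64, so c = 8.
Foci lie on the vertical axis through the center: (h, k ± c).

(-12, -20) and (-12, -4)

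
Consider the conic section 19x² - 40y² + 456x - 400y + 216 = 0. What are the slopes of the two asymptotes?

Collect terms: 19(x² + 24x) -40(y² + 10y) = -216
Completing the square gives 19(x + 12)² -40(y + 5)² = -216 + 2736 - 1000 = 1520.
Dividing both sides by 1520: (x + 12)²/80 - (y + 5)²/38 = 1
Hyperbola, center (-12, -5), transverse axis horizontal; a² = 80, b² = 38.
For a horizontal hyperbola the asymptotes have slope ±b/a.
Here that is ±√38/4√5 = ±√190/20.

√190/20 and -√190/20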